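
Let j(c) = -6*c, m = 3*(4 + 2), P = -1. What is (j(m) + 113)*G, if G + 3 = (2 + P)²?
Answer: -10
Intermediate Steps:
m = 18 (m = 3*6 = 18)
G = -2 (G = -3 + (2 - 1)² = -3 + 1² = -3 + 1 = -2)
(j(m) + 113)*G = (-6*18 + 113)*(-2) = (-108 + 113)*(-2) = 5*(-2) = -10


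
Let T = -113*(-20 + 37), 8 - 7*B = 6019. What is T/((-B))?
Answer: -13447/6011 ≈ -2.2371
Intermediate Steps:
B = -6011/7 (B = 8/7 - ⅐*6019 = 8/7 - 6019/7 = -6011/7 ≈ -858.71)
T = -1921 (T = -113*17 = -1921)
T/((-B)) = -1921/((-1*(-6011/7))) = -1921/6011/7 = -1921*7/6011 = -13447/6011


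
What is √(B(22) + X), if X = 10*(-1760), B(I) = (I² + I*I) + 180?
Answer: 6*I*√457 ≈ 128.27*I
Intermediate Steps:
B(I) = 180 + 2*I² (B(I) = (I² + I²) + 180 = 2*I² + 180 = 180 + 2*I²)
X = -17600
√(B(22) + X) = √((180 + 2*22²) - 17600) = √((180 + 2*484) - 17600) = √((180 + 968) - 17600) = √(1148 - 17600) = √(-16452) = 6*I*√457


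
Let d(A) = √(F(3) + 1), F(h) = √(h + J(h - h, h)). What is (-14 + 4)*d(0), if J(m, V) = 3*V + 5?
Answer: -10*√(1 + √17) ≈ -22.634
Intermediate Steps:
J(m, V) = 5 + 3*V
F(h) = √(5 + 4*h) (F(h) = √(h + (5 + 3*h)) = √(5 + 4*h))
d(A) = √(1 + √17) (d(A) = √(√(5 + 4*3) + 1) = √(√(5 + 12) + 1) = √(√17 + 1) = √(1 + √17))
(-14 + 4)*d(0) = (-14 + 4)*√(1 + √17) = -10*√(1 + √17)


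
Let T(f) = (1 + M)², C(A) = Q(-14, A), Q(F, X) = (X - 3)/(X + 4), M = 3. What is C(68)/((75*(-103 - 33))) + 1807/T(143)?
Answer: 16588247/146880 ≈ 112.94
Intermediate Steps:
Q(F, X) = (-3 + X)/(4 + X)
C(A) = (-3 + A)/(4 + A)
T(f) = 16 (T(f) = (1 + 3)² = 4² = 16)
C(68)/((75*(-103 - 33))) + 1807/T(143) = ((-3 + 68)/(4 + 68))/((75*(-103 - 33))) + 1807/16 = (65/72)/((75*(-136))) + 1807*(1/16) = ((1/72)*65)/(-10200) + 1807/16 = (65/72)*(-1/10200) + 1807/16 = -13/146880 + 1807/16 = 16588247/146880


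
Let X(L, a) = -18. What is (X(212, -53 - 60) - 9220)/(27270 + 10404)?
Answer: -4619/18837 ≈ -0.24521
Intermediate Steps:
(X(212, -53 - 60) - 9220)/(27270 + 10404) = (-18 - 9220)/(27270 + 10404) = -9238/37674 = -9238*1/37674 = -4619/18837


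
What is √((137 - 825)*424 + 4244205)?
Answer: √3952493 ≈ 1988.1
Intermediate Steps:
√((137 - 825)*424 + 4244205) = √(-688*424 + 4244205) = √(-291712 + 4244205) = √3952493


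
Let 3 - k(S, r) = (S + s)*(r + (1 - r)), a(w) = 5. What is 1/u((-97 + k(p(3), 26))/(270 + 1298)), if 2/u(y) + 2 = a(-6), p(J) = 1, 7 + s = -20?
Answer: 3/2 ≈ 1.5000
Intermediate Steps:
s = -27 (s = -7 - 20 = -27)
k(S, r) = 30 - S (k(S, r) = 3 - (S - 27)*(r + (1 - r)) = 3 - (-27 + S) = 3 + (27 - S) = 30 - S)
u(y) = 2/3 (u(y) = 2/(-2 + 5) = 2/3)
1/u((-97 + k(p(3), 26))/(270 + 1298)) = 1/(2/3) = 3/2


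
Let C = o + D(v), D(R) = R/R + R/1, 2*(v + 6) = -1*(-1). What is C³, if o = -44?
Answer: -912673/8 ≈ -1.1408e+5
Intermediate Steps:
v = -11/2 (v = -6 + (-1*(-1))/2 = -6 + (½)*1 = -6 + ½ = -11/2 ≈ -5.5000)
D(R) = 1 + R (D(R) = 1 + R*1 = 1 + R)
C = -97/2 (C = -44 + (1 - 11/2) = -44 - 9/2 = -97/2 ≈ -48.500)
C³ = (-97/2)³ = -912673/8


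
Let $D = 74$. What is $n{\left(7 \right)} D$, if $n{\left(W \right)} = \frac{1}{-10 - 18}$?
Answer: $- \frac{37}{14} \approx -2.6429$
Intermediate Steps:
$n{\left(W \right)} = - \frac{1}{28}$ ($n{\left(W \right)} = \frac{1}{-28} = - \frac{1}{28}$)
$n{\left(7 \right)} D = \left(- \frac{1}{28}\right) 74 = - \frac{37}{14}$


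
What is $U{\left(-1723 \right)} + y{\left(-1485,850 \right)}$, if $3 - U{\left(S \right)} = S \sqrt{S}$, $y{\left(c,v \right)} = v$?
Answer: $853 + 1723 i \sqrt{1723} \approx 853.0 + 71520.0 i$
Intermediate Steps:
$U{\left(S \right)} = 3 - S^{\frac{3}{2}}$ ($U{\left(S \right)} = 3 - S \sqrt{S} = 3 - S^{\frac{3}{2}}$)
$U{\left(-1723 \right)} + y{\left(-1485,850 \right)} = \left(3 - \left(-1723\right)^{\frac{3}{2}}\right) + 850 = \left(3 - - 1723 i \sqrt{1723}\right) + 850 = \left(3 + 1723 i \sqrt{1723}\right) + 850 = 853 + 1723 i \sqrt{1723}$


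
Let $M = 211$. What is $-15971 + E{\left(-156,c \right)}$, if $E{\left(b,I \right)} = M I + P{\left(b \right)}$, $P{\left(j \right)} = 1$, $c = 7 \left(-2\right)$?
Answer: $-18924$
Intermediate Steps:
$c = -14$
$E{\left(b,I \right)} = 1 + 211 I$ ($E{\left(b,I \right)} = 211 I + 1 = 1 + 211 I$)
$-15971 + E{\left(-156,c \right)} = -15971 + \left(1 + 211 \left(-14\right)\right) = -15971 + \left(1 - 2954\right) = -15971 - 2953 = -18924$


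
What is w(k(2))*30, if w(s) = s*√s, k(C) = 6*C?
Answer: 720*√3 ≈ 1247.1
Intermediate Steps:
w(s) = s^(3/2)
w(k(2))*30 = (6*2)^(3/2)*30 = 12^(3/2)*30 = (24*√3)*30 = 720*√3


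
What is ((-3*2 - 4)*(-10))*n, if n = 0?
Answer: 0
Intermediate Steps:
((-3*2 - 4)*(-10))*n = ((-3*2 - 4)*(-10))*0 = ((-6 - 4)*(-10))*0 = -10*(-10)*0 = 100*0 = 0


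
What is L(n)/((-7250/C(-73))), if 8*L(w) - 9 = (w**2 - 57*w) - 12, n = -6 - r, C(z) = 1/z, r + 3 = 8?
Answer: 149/846800 ≈ 0.00017596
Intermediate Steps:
r = 5 (r = -3 + 8 = 5)
n = -11 (n = -6 - 1*5 = -6 - 5 = -11)
L(w) = -3/8 - 57*w/8 + w**2/8 (L(w) = 9/8 + ((w**2 - 57*w) - 12)/8 = 9/8 + (-12 + w**2 - 57*w)/8 = 9/8 + (-3/2 - 57*w/8 + w**2/8) = -3/8 - 57*w/8 + w**2/8)
L(n)/((-7250/C(-73))) = (-3/8 - 57/8*(-11) + (1/8)*(-11)**2)/((-7250/(1/(-73)))) = (-3/8 + 627/8 + (1/8)*121)/((-7250/(-1/73))) = (-3/8 + 627/8 + 121/8)/((-7250*(-73))) = (745/8)/529250 = (745/8)*(1/529250) = 149/846800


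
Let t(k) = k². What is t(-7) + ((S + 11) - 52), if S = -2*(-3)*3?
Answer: 26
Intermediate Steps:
S = 18 (S = 6*3 = 18)
t(-7) + ((S + 11) - 52) = (-7)² + ((18 + 11) - 52) = 49 + (29 - 52) = 49 - 23 = 26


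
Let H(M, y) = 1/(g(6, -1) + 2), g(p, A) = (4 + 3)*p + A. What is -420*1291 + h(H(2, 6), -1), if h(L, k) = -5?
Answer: -542225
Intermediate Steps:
g(p, A) = A + 7*p (g(p, A) = 7*p + A = A + 7*p)
H(M, y) = 1/43 (H(M, y) = 1/((-1 + 7*6) + 2) = 1/((-1 + 42) + 2) = 1/(41 + 2) = 1/43)
-420*1291 + h(H(2, 6), -1) = -420*1291 - 5 = -542220 - 5 = -542225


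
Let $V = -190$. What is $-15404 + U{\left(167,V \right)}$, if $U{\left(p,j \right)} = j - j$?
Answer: $-15404$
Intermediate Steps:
$U{\left(p,j \right)} = 0$
$-15404 + U{\left(167,V \right)} = -15404 + 0 = -15404$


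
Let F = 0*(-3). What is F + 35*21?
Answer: 735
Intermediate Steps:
F = 0
F + 35*21 = 0 + 35*21 = 0 + 735 = 735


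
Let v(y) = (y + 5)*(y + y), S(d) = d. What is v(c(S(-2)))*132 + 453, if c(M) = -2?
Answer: -1131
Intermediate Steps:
v(y) = 2*y*(5 + y) (v(y) = (5 + y)*(2*y) = 2*y*(5 + y))
v(c(S(-2)))*132 + 453 = (2*(-2)*(5 - 2))*132 + 453 = (2*(-2)*3)*132 + 453 = -12*132 + 453 = -1584 + 453 = -1131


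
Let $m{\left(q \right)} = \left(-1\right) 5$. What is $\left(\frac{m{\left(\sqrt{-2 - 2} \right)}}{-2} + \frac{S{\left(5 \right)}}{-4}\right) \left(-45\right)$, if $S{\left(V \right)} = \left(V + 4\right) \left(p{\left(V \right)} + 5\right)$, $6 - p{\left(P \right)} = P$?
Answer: $495$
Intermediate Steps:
$p{\left(P \right)} = 6 - P$
$m{\left(q \right)} = -5$
$S{\left(V \right)} = \left(4 + V\right) \left(11 - V\right)$ ($S{\left(V \right)} = \left(V + 4\right) \left(\left(6 - V\right) + 5\right) = \left(4 + V\right) \left(11 - V\right)$)
$\left(\frac{m{\left(\sqrt{-2 - 2} \right)}}{-2} + \frac{S{\left(5 \right)}}{-4}\right) \left(-45\right) = \left(- \frac{5}{-2} + \frac{44 + 5 - 5 \left(-6 + 5\right)}{-4}\right) \left(-45\right) = \left(\left(-5\right) \left(- \frac{1}{2}\right) + \left(44 + 5 - 5 \left(-1\right)\right) \left(- \frac{1}{4}\right)\right) \left(-45\right) = \left(\frac{5}{2} + \left(44 + 5 + 5\right) \left(- \frac{1}{4}\right)\right) \left(-45\right) = \left(\frac{5}{2} + 54 \left(- \frac{1}{4}\right)\right) \left(-45\right) = \left(\frac{5}{2} - \frac{27}{2}\right) \left(-45\right) = \left(-11\right) \left(-45\right) = 495$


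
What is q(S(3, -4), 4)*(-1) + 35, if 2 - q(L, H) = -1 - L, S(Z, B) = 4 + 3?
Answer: 25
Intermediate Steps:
S(Z, B) = 7
q(L, H) = 3 + L (q(L, H) = 2 - (-1 - L) = 2 + (1 + L) = 3 + L)
q(S(3, -4), 4)*(-1) + 35 = (3 + 7)*(-1) + 35 = 10*(-1) + 35 = -10 + 35 = 25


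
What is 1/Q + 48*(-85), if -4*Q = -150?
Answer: -305998/75 ≈ -4080.0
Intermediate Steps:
Q = 75/2 (Q = -1/4*(-150) = 75/2 ≈ 37.500)
1/Q + 48*(-85) = 1/(75/2) + 48*(-85) = 2/75 - 4080 = -305998/75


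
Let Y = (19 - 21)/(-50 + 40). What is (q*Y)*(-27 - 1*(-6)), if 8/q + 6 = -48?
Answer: 28/45 ≈ 0.62222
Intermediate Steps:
q = -4/27 (q = 8/(-6 - 48) = 8/(-54) = 8*(-1/54) = -4/27 ≈ -0.14815)
Y = ⅕ (Y = -2/(-10) = -2*(-⅒) = ⅕ ≈ 0.20000)
(q*Y)*(-27 - 1*(-6)) = (-4/27*⅕)*(-27 - 1*(-6)) = -4*(-27 + 6)/135 = -4/135*(-21) = 28/45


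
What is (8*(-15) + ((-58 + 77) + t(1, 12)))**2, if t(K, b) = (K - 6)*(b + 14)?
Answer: 53361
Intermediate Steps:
t(K, b) = (-6 + K)*(14 + b)
(8*(-15) + ((-58 + 77) + t(1, 12)))**2 = (8*(-15) + ((-58 + 77) + (-84 - 6*12 + 14*1 + 1*12)))**2 = (-120 + (19 + (-84 - 72 + 14 + 12)))**2 = (-120 + (19 - 130))**2 = (-120 - 111)**2 = (-231)**2 = 53361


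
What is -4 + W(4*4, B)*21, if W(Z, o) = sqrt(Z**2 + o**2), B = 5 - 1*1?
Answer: -4 + 84*sqrt(17) ≈ 342.34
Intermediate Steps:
B = 4 (B = 5 - 1 = 4)
-4 + W(4*4, B)*21 = -4 + sqrt((4*4)**2 + 4**2)*21 = -4 + sqrt(16**2 + 16)*21 = -4 + sqrt(256 + 16)*21 = -4 + sqrt(272)*21 = -4 + (4*sqrt(17))*21 = -4 + 84*sqrt(17)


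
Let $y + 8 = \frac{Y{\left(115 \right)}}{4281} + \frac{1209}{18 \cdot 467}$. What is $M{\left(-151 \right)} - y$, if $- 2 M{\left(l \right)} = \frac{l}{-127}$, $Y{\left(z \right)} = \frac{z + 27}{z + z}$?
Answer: $\frac{212027654311}{29198710335} \approx 7.2615$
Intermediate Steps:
$Y{\left(z \right)} = \frac{27 + z}{2 z}$
$M{\left(l \right)} = \frac{l}{254}$ ($M{\left(l \right)} = - \frac{l \frac{1}{-127}}{2} = - \frac{l \left(- \frac{1}{127}\right)}{2} = - \frac{\left(- \frac{1}{127}\right) l}{2} = \frac{l}{254}$)
$y = - \frac{3612377051}{459822210}$ ($y = -8 + \left(\frac{\frac{1}{2} \cdot \frac{1}{115} \left(27 + 115\right)}{4281} + \frac{1209}{18 \cdot 467}\right) = -8 + \left(\frac{1}{2} \cdot \frac{1}{115} \cdot 142 \cdot \frac{1}{4281} + \frac{1209}{8406}\right) = -8 + \left(\frac{71}{115} \cdot \frac{1}{4281} + 1209 \cdot \frac{1}{8406}\right) = -8 + \left(\frac{71}{492315} + \frac{403}{2802}\right) = -8 + \frac{66200629}{459822210} = - \frac{3612377051}{459822210} \approx -7.856$)
$M{\left(-151 \right)} - y = \frac{1}{254} \left(-151\right) - - \frac{3612377051}{459822210} = - \frac{151}{254} + \frac{3612377051}{459822210} = \frac{212027654311}{29198710335}$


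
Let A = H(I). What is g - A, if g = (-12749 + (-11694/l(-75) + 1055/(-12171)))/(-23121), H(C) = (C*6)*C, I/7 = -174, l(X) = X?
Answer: -62620810618476808/7035142275 ≈ -8.9011e+6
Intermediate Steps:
I = -1218 (I = 7*(-174) = -1218)
H(C) = 6*C² (H(C) = (6*C)*C = 6*C²)
A = 8901144 (A = 6*(-1218)² = 6*1483524 = 8901144)
g = 3831785792/7035142275 (g = (-12749 + (-11694/(-75) + 1055/(-12171)))/(-23121) = (-12749 + (-11694*(-1/75) + 1055*(-1/12171)))*(-1/23121) = (-12749 + (3898/25 - 1055/12171))*(-1/23121) = (-12749 + 47416183/304275)*(-1/23121) = -3831785792/304275*(-1/23121) = 3831785792/7035142275 ≈ 0.54466)
g - A = 3831785792/7035142275 - 1*8901144 = 3831785792/7035142275 - 8901144 = -62620810618476808/7035142275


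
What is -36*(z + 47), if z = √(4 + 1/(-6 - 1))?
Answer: -1692 - 108*√21/7 ≈ -1762.7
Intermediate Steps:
z = 3*√21/7 (z = √(4 + 1/(-7)) = √(4 - ⅐) = √(27/7) = 3*√21/7 ≈ 1.9640)
-36*(z + 47) = -36*(3*√21/7 + 47) = -36*(47 + 3*√21/7) = -1692 - 108*√21/7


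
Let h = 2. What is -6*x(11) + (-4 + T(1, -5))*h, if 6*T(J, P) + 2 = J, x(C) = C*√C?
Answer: -25/3 - 66*√11 ≈ -227.23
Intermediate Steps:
x(C) = C^(3/2)
T(J, P) = -⅓ + J/6
-6*x(11) + (-4 + T(1, -5))*h = -66*√11 + (-4 + (-⅓ + (⅙)*1))*2 = -66*√11 + (-4 + (-⅓ + ⅙))*2 = -66*√11 + (-4 - ⅙)*2 = -66*√11 - 25/6*2 = -66*√11 - 25/3 = -25/3 - 66*√11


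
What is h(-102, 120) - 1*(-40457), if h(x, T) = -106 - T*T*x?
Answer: 1509151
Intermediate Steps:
h(x, T) = -106 - x*T**2 (h(x, T) = -106 - T**2*x = -106 - x*T**2)
h(-102, 120) - 1*(-40457) = (-106 - 1*(-102)*120**2) - 1*(-40457) = (-106 - 1*(-102)*14400) + 40457 = (-106 + 1468800) + 40457 = 1468694 + 40457 = 1509151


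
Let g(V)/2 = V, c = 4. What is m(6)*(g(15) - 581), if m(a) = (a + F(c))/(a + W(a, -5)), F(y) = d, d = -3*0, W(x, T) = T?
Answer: -3306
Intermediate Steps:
g(V) = 2*V
d = 0
F(y) = 0
m(a) = a/(-5 + a) (m(a) = (a + 0)/(a - 5) = a/(-5 + a))
m(6)*(g(15) - 581) = (6/(-5 + 6))*(2*15 - 581) = (6/1)*(30 - 581) = (6*1)*(-551) = 6*(-551) = -3306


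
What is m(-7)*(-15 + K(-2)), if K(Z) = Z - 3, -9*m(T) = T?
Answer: -140/9 ≈ -15.556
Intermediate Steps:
m(T) = -T/9
K(Z) = -3 + Z
m(-7)*(-15 + K(-2)) = (-1/9*(-7))*(-15 + (-3 - 2)) = 7*(-15 - 5)/9 = (7/9)*(-20) = -140/9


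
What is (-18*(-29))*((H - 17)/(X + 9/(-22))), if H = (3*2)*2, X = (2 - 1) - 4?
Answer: 3828/5 ≈ 765.60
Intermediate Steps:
X = -3 (X = 1 - 4 = -3)
H = 12 (H = 6*2 = 12)
(-18*(-29))*((H - 17)/(X + 9/(-22))) = (-18*(-29))*((12 - 17)/(-3 + 9/(-22))) = 522*(-5/(-3 + 9*(-1/22))) = 522*(-5/(-3 - 9/22)) = 522*(-5/(-75/22)) = 522*(-5*(-22/75)) = 522*(22/15) = 3828/5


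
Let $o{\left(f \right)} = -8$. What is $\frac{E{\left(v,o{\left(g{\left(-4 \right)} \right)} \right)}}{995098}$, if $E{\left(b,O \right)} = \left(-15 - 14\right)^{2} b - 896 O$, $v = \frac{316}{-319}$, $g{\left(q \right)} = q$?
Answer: $\frac{34842}{5473039} \approx 0.0063661$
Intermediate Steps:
$v = - \frac{316}{319}$ ($v = 316 \left(- \frac{1}{319}\right) = - \frac{316}{319} \approx -0.9906$)
$E{\left(b,O \right)} = - 896 O + 841 b$ ($E{\left(b,O \right)} = \left(-29\right)^{2} b - 896 O = 841 b - 896 O = - 896 O + 841 b$)
$\frac{E{\left(v,o{\left(g{\left(-4 \right)} \right)} \right)}}{995098} = \frac{\left(-896\right) \left(-8\right) + 841 \left(- \frac{316}{319}\right)}{995098} = \left(7168 - \frac{9164}{11}\right) \frac{1}{995098} = \frac{69684}{11} \cdot \frac{1}{995098} = \frac{34842}{5473039}$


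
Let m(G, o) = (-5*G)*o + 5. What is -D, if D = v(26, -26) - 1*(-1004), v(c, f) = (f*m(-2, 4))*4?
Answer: 3676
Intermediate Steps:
m(G, o) = 5 - 5*G*o (m(G, o) = -5*G*o + 5 = 5 - 5*G*o)
v(c, f) = 180*f (v(c, f) = (f*(5 - 5*(-2)*4))*4 = (f*(5 + 40))*4 = (f*45)*4 = (45*f)*4 = 180*f)
D = -3676 (D = 180*(-26) - 1*(-1004) = -4680 + 1004 = -3676)
-D = -1*(-3676) = 3676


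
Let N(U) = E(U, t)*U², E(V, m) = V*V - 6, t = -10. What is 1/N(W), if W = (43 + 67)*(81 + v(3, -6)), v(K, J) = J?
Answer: 1/4632503497875000 ≈ 2.1587e-16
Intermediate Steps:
E(V, m) = -6 + V² (E(V, m) = V² - 6 = -6 + V²)
W = 8250 (W = (43 + 67)*(81 - 6) = 110*75 = 8250)
N(U) = U²*(-6 + U²) (N(U) = (-6 + U²)*U² = U²*(-6 + U²))
1/N(W) = 1/(8250²*(-6 + 8250²)) = 1/(68062500*(-6 + 68062500)) = 1/(68062500*68062494) = 1/4632503497875000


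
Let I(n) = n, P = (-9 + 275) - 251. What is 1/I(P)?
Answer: 1/15 ≈ 0.066667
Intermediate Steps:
P = 15 (P = 266 - 251 = 15)
1/I(P) = 1/15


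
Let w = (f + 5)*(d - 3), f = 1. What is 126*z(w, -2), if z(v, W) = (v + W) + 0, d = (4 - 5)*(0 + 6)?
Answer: -7056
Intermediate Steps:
d = -6 (d = -1*6 = -6)
w = -54 (w = (1 + 5)*(-6 - 3) = 6*(-9) = -54)
z(v, W) = W + v (z(v, W) = (W + v) + 0 = W + v)
126*z(w, -2) = 126*(-2 - 54) = 126*(-56) = -7056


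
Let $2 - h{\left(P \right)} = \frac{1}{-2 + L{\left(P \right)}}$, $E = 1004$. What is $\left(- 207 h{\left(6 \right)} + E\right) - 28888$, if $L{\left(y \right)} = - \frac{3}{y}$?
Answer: $- \frac{141904}{5} \approx -28381.0$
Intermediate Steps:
$h{\left(P \right)} = 2 - \frac{1}{-2 - \frac{3}{P}}$
$\left(- 207 h{\left(6 \right)} + E\right) - 28888 = \left(- 207 \frac{6 + 5 \cdot 6}{3 + 2 \cdot 6} + 1004\right) - 28888 = \left(- 207 \frac{6 + 30}{3 + 12} + 1004\right) - 28888 = \left(- 207 \cdot \frac{1}{15} \cdot 36 + 1004\right) - 28888 = \left(\left(-207\right) \frac{12}{5} + 1004\right) - 28888 = \left(- \frac{2484}{5} + 1004\right) - 28888 = \frac{2536}{5} - 28888 = - \frac{141904}{5}$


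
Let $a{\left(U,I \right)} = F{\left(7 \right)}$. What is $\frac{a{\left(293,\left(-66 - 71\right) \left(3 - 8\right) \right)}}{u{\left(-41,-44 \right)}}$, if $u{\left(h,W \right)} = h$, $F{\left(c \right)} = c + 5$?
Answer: $- \frac{12}{41} \approx -0.29268$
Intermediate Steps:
$F{\left(c \right)} = 5 + c$
$a{\left(U,I \right)} = 12$ ($a{\left(U,I \right)} = 5 + 7 = 12$)
$\frac{a{\left(293,\left(-66 - 71\right) \left(3 - 8\right) \right)}}{u{\left(-41,-44 \right)}} = \frac{12}{-41} = 12 \left(- \frac{1}{41}\right) = - \frac{12}{41}$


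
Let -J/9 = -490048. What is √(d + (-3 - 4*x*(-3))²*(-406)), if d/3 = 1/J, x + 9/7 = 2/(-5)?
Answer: I*√9062476687136351661/6431880 ≈ 468.04*I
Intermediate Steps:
J = 4410432 (J = -9*(-490048) = 4410432)
x = -59/35 (x = -9/7 + 2/(-5) = -9/7 + 2*(-⅕) = -9/7 - ⅖ = -59/35 ≈ -1.6857)
d = 1/1470144 (d = 3/4410432 = 3*(1/4410432) = 1/1470144 ≈ 6.8021e-7)
√(d + (-3 - 4*x*(-3))²*(-406)) = √(1/1470144 + (-3 - 4*(-59/35)*(-3))²*(-406)) = √(1/1470144 + (-3 + (236/35)*(-3))²*(-406)) = √(1/1470144 + (-3 - 708/35)²*(-406)) = √(1/1470144 + (-813/35)²*(-406)) = √(1/1470144 + (660969/1225)*(-406)) = √(1/1470144 - 38336202/175) = √(-56359737352913/257275200) = I*√9062476687136351661/6431880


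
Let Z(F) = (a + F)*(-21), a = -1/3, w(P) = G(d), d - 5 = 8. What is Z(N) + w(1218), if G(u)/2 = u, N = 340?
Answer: -7107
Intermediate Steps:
d = 13 (d = 5 + 8 = 13)
G(u) = 2*u
w(P) = 26 (w(P) = 2*13 = 26)
a = -⅓ (a = -1*⅓ = -⅓ ≈ -0.33333)
Z(F) = 7 - 21*F (Z(F) = (-⅓ + F)*(-21) = 7 - 21*F)
Z(N) + w(1218) = (7 - 21*340) + 26 = (7 - 7140) + 26 = -7133 + 26 = -7107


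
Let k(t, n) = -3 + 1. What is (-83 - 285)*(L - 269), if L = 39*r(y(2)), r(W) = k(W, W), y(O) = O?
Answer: 127696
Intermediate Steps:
k(t, n) = -2
r(W) = -2
L = -78 (L = 39*(-2) = -78)
(-83 - 285)*(L - 269) = (-83 - 285)*(-78 - 269) = -368*(-347) = 127696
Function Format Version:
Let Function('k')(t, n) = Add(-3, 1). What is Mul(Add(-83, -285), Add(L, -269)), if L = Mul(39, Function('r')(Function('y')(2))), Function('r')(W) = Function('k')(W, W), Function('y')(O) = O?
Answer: 127696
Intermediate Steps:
Function('k')(t, n) = -2
Function('r')(W) = -2
L = -78 (L = Mul(39, -2) = -78)
Mul(Add(-83, -285), Add(L, -269)) = Mul(Add(-83, -285), Add(-78, -269)) = Mul(-368, -347) = 127696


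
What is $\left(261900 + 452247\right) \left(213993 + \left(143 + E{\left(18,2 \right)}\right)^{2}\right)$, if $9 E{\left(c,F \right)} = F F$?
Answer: $\frac{4522958137586}{27} \approx 1.6752 \cdot 10^{11}$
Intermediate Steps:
$E{\left(c,F \right)} = \frac{F^{2}}{9}$ ($E{\left(c,F \right)} = \frac{F F}{9} = \frac{F^{2}}{9}$)
$\left(261900 + 452247\right) \left(213993 + \left(143 + E{\left(18,2 \right)}\right)^{2}\right) = \left(261900 + 452247\right) \left(213993 + \left(143 + \frac{2^{2}}{9}\right)^{2}\right) = 714147 \left(213993 + \left(143 + \frac{1}{9} \cdot 4\right)^{2}\right) = 714147 \left(213993 + \left(143 + \frac{4}{9}\right)^{2}\right) = 714147 \left(213993 + \left(\frac{1291}{9}\right)^{2}\right) = 714147 \left(213993 + \frac{1666681}{81}\right) = 714147 \cdot \frac{19000114}{81} = \frac{4522958137586}{27}$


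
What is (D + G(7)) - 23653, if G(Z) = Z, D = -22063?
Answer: -45709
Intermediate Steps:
(D + G(7)) - 23653 = (-22063 + 7) - 23653 = -22056 - 23653 = -45709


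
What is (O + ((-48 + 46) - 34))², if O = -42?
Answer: 6084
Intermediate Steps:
(O + ((-48 + 46) - 34))² = (-42 + ((-48 + 46) - 34))² = (-42 + (-2 - 34))² = (-42 - 36)² = (-78)² = 6084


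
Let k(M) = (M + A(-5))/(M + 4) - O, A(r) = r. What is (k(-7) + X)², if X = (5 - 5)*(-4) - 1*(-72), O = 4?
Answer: 5184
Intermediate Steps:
k(M) = -4 + (-5 + M)/(4 + M) (k(M) = (M - 5)/(M + 4) - 1*4 = (-5 + M)/(4 + M) - 4 = -4 + (-5 + M)/(4 + M))
X = 72 (X = 0*(-4) + 72 = 0 + 72 = 72)
(k(-7) + X)² = (3*(-7 - 1*(-7))/(4 - 7) + 72)² = (3*(-7 + 7)/(-3) + 72)² = (3*(-⅓)*0 + 72)² = (0 + 72)² = 72² = 5184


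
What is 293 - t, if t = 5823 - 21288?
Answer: 15758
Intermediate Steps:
t = -15465
293 - t = 293 - 1*(-15465) = 293 + 15465 = 15758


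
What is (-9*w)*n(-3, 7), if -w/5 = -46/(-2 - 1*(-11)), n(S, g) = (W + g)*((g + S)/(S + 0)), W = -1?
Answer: 1840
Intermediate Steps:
n(S, g) = (-1 + g)*(S + g)/S (n(S, g) = (-1 + g)*((g + S)/(S + 0)) = (-1 + g)*((S + g)/S) = (-1 + g)*(S + g)/S)
w = 230/9 (w = -(-230)/(-2 - 1*(-11)) = -(-230)/(-2 + 11) = -(-230)/9 = -5*(-46/9) = 230/9 ≈ 25.556)
(-9*w)*n(-3, 7) = (-9*230/9)*((7**2 - 1*7 - 3*(-1 + 7))/(-3)) = -(-230)*(49 - 7 - 3*6)/3 = -(-230)*(49 - 7 - 18)/3 = -(-230)*24/3 = -230*(-8) = 1840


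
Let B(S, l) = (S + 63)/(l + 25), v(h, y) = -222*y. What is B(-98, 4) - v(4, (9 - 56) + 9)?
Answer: -244679/29 ≈ -8437.2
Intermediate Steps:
B(S, l) = (63 + S)/(25 + l)
B(-98, 4) - v(4, (9 - 56) + 9) = (63 - 98)/(25 + 4) - (-222)*((9 - 56) + 9) = -35/29 - (-222)*(-47 + 9) = (1/29)*(-35) - (-222)*(-38) = -35/29 - 1*8436 = -35/29 - 8436 = -244679/29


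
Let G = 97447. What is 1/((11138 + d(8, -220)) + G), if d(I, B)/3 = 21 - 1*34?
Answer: 1/108546 ≈ 9.2127e-6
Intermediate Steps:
d(I, B) = -39 (d(I, B) = 3*(21 - 1*34) = 3*(21 - 34) = 3*(-13) = -39)
1/((11138 + d(8, -220)) + G) = 1/((11138 - 39) + 97447) = 1/(11099 + 97447) = 1/108546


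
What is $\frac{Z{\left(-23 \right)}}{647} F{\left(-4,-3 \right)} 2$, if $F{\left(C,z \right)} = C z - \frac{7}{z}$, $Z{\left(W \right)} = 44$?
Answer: $\frac{3784}{1941} \approx 1.9495$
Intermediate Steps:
$F{\left(C,z \right)} = - \frac{7}{z} + C z$
$\frac{Z{\left(-23 \right)}}{647} F{\left(-4,-3 \right)} 2 = \frac{44}{647} \left(- \frac{7}{-3} - -12\right) 2 = 44 \cdot \frac{1}{647} \left(\left(-7\right) \left(- \frac{1}{3}\right) + 12\right) 2 = \frac{44 \left(\frac{7}{3} + 12\right) 2}{647} = \frac{44 \cdot \frac{43}{3} \cdot 2}{647} = \frac{44}{647} \cdot \frac{86}{3} = \frac{3784}{1941}$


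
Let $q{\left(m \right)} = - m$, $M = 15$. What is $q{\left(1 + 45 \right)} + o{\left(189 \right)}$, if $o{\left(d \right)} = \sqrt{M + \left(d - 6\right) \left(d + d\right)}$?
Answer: $-46 + \sqrt{69189} \approx 217.04$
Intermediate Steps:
$o{\left(d \right)} = \sqrt{15 + 2 d \left(-6 + d\right)}$ ($o{\left(d \right)} = \sqrt{15 + \left(d - 6\right) \left(d + d\right)} = \sqrt{15 + \left(-6 + d\right) 2 d} = \sqrt{15 + 2 d \left(-6 + d\right)}$)
$q{\left(1 + 45 \right)} + o{\left(189 \right)} = - (1 + 45) + \sqrt{15 - 2268 + 2 \cdot 189^{2}} = \left(-1\right) 46 + \sqrt{15 - 2268 + 2 \cdot 35721} = -46 + \sqrt{15 - 2268 + 71442} = -46 + \sqrt{69189}$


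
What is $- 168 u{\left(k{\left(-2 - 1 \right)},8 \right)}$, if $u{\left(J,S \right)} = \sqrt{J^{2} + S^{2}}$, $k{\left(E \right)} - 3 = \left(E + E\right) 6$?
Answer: $- 168 \sqrt{1153} \approx -5704.6$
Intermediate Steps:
$k{\left(E \right)} = 3 + 12 E$ ($k{\left(E \right)} = 3 + \left(E + E\right) 6 = 3 + 2 E 6 = 3 + 12 E$)
$- 168 u{\left(k{\left(-2 - 1 \right)},8 \right)} = - 168 \sqrt{\left(3 + 12 \left(-2 - 1\right)\right)^{2} + 8^{2}} = - 168 \sqrt{\left(3 + 12 \left(-2 - 1\right)\right)^{2} + 64} = - 168 \sqrt{\left(3 + 12 \left(-3\right)\right)^{2} + 64} = - 168 \sqrt{\left(3 - 36\right)^{2} + 64} = - 168 \sqrt{\left(-33\right)^{2} + 64} = - 168 \sqrt{1089 + 64} = - 168 \sqrt{1153}$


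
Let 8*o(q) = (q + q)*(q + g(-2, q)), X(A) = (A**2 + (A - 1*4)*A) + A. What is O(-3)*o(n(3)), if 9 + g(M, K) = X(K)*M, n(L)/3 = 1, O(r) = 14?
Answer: -252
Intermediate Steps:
X(A) = A + A**2 + A*(-4 + A) (X(A) = (A**2 + (A - 4)*A) + A = (A**2 + (-4 + A)*A) + A = (A**2 + A*(-4 + A)) + A = A + A**2 + A*(-4 + A))
n(L) = 3 (n(L) = 3*1 = 3)
g(M, K) = -9 + K*M*(-3 + 2*K) (g(M, K) = -9 + (K*(-3 + 2*K))*M = -9 + K*M*(-3 + 2*K))
o(q) = q*(-9 + q - 2*q*(-3 + 2*q))/4 (o(q) = ((q + q)*(q + (-9 + q*(-2)*(-3 + 2*q))))/8 = ((2*q)*(q + (-9 - 2*q*(-3 + 2*q))))/8 = ((2*q)*(-9 + q - 2*q*(-3 + 2*q)))/8 = (2*q*(-9 + q - 2*q*(-3 + 2*q)))/8 = q*(-9 + q - 2*q*(-3 + 2*q))/4)
O(-3)*o(n(3)) = 14*((1/4)*3*(-9 - 4*3**2 + 7*3)) = 14*((1/4)*3*(-9 - 4*9 + 21)) = 14*((1/4)*3*(-9 - 36 + 21)) = 14*((1/4)*3*(-24)) = 14*(-18) = -252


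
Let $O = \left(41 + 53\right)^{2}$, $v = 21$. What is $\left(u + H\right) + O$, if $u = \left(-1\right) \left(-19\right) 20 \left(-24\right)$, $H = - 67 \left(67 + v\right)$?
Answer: $-6180$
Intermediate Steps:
$H = -5896$ ($H = - 67 \left(67 + 21\right) = \left(-67\right) 88 = -5896$)
$O = 8836$ ($O = 94^{2} = 8836$)
$u = -9120$ ($u = 19 \cdot 20 \left(-24\right) = 380 \left(-24\right) = -9120$)
$\left(u + H\right) + O = \left(-9120 - 5896\right) + 8836 = -15016 + 8836 = -6180$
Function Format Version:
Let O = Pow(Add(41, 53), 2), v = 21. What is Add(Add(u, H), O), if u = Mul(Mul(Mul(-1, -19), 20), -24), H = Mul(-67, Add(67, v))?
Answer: -6180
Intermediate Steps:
H = -5896 (H = Mul(-67, Add(67, 21)) = Mul(-67, 88) = -5896)
O = 8836 (O = Pow(94, 2) = 8836)
u = -9120 (u = Mul(Mul(19, 20), -24) = Mul(380, -24) = -9120)
Add(Add(u, H), O) = Add(Add(-9120, -5896), 8836) = Add(-15016, 8836) = -6180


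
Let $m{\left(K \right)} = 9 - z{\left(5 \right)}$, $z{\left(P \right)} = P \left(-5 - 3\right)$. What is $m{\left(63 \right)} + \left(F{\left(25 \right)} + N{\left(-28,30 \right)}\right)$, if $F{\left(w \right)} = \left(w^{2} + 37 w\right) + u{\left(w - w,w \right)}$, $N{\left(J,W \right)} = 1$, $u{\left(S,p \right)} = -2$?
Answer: $1598$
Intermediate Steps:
$z{\left(P \right)} = - 8 P$ ($z{\left(P \right)} = P \left(-8\right) = - 8 P$)
$m{\left(K \right)} = 49$ ($m{\left(K \right)} = 9 - \left(-8\right) 5 = 9 - -40 = 9 + 40 = 49$)
$F{\left(w \right)} = -2 + w^{2} + 37 w$ ($F{\left(w \right)} = \left(w^{2} + 37 w\right) - 2 = -2 + w^{2} + 37 w$)
$m{\left(63 \right)} + \left(F{\left(25 \right)} + N{\left(-28,30 \right)}\right) = 49 + \left(\left(-2 + 25^{2} + 37 \cdot 25\right) + 1\right) = 49 + \left(\left(-2 + 625 + 925\right) + 1\right) = 49 + \left(1548 + 1\right) = 49 + 1549 = 1598$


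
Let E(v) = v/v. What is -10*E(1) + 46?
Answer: 36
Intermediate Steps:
E(v) = 1
-10*E(1) + 46 = -10*1 + 46 = -10 + 46 = 36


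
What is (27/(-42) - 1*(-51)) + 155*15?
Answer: 33255/14 ≈ 2375.4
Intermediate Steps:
(27/(-42) - 1*(-51)) + 155*15 = (27*(-1/42) + 51) + 2325 = (-9/14 + 51) + 2325 = 705/14 + 2325 = 33255/14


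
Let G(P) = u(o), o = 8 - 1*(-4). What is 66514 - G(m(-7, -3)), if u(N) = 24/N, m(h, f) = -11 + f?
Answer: 66512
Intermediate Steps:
o = 12 (o = 8 + 4 = 12)
G(P) = 2 (G(P) = 24/12 = 24*(1/12) = 2)
66514 - G(m(-7, -3)) = 66514 - 1*2 = 66514 - 2 = 66512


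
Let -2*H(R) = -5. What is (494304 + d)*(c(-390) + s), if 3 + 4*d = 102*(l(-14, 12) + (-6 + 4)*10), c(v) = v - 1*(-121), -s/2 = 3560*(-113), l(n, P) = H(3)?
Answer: 397204740387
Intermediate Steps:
H(R) = 5/2 (H(R) = -½*(-5) = 5/2)
l(n, P) = 5/2
s = 804560 (s = -7120*(-113) = -2*(-402280) = 804560)
c(v) = 121 + v (c(v) = v + 121 = 121 + v)
d = -447 (d = -¾ + (102*(5/2 + (-6 + 4)*10))/4 = -¾ + (102*(5/2 - 2*10))/4 = -¾ + (102*(5/2 - 20))/4 = -¾ + (102*(-35/2))/4 = -¾ + (¼)*(-1785) = -¾ - 1785/4 = -447)
(494304 + d)*(c(-390) + s) = (494304 - 447)*((121 - 390) + 804560) = 493857*(-269 + 804560) = 493857*804291 = 397204740387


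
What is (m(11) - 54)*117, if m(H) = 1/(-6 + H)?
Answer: -31473/5 ≈ -6294.6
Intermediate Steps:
(m(11) - 54)*117 = (1/(-6 + 11) - 54)*117 = (1/5 - 54)*117 = (⅕ - 54)*117 = -269/5*117 = -31473/5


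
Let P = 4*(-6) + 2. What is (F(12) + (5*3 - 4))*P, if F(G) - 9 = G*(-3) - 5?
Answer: 462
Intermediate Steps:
F(G) = 4 - 3*G (F(G) = 9 + (G*(-3) - 5) = 9 + (-3*G - 5) = 9 + (-5 - 3*G) = 4 - 3*G)
P = -22 (P = -24 + 2 = -22)
(F(12) + (5*3 - 4))*P = ((4 - 3*12) + (5*3 - 4))*(-22) = ((4 - 36) + (15 - 4))*(-22) = (-32 + 11)*(-22) = -21*(-22) = 462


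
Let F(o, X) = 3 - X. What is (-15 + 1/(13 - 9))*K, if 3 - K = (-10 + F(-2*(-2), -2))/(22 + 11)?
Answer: -1534/33 ≈ -46.485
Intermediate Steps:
K = 104/33 (K = 3 - (-10 + (3 - 1*(-2)))/(22 + 11) = 3 - (-10 + (3 + 2))/33 = 3 - (-10 + 5)/33 = 3 - (-5)/33 = 3 - 1*(-5/33) = 3 + 5/33 = 104/33 ≈ 3.1515)
(-15 + 1/(13 - 9))*K = (-15 + 1/(13 - 9))*(104/33) = (-15 + 1/4)*(104/33) = (-15 + ¼)*(104/33) = -59/4*104/33 = -1534/33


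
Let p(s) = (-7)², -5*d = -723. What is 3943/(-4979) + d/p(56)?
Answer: 2633782/1219855 ≈ 2.1591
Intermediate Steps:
d = 723/5 (d = -⅕*(-723) = 723/5 ≈ 144.60)
p(s) = 49
3943/(-4979) + d/p(56) = 3943/(-4979) + (723/5)/49 = 3943*(-1/4979) + (723/5)*(1/49) = -3943/4979 + 723/245 = 2633782/1219855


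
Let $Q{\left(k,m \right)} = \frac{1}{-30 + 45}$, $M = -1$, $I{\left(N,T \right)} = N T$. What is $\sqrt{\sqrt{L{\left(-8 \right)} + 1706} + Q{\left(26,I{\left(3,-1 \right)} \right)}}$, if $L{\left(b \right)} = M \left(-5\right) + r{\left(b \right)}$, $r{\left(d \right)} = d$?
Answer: $\frac{\sqrt{15 + 225 \sqrt{1703}}}{15} \approx 6.4292$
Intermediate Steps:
$Q{\left(k,m \right)} = \frac{1}{15}$
$L{\left(b \right)} = 5 + b$ ($L{\left(b \right)} = \left(-1\right) \left(-5\right) + b = 5 + b$)
$\sqrt{\sqrt{L{\left(-8 \right)} + 1706} + Q{\left(26,I{\left(3,-1 \right)} \right)}} = \sqrt{\sqrt{\left(5 - 8\right) + 1706} + \frac{1}{15}} = \sqrt{\sqrt{-3 + 1706} + \frac{1}{15}} = \sqrt{\sqrt{1703} + \frac{1}{15}} = \sqrt{\frac{1}{15} + \sqrt{1703}}$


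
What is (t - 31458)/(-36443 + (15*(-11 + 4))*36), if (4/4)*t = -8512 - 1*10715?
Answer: 50685/40223 ≈ 1.2601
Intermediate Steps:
t = -19227 (t = -8512 - 1*10715 = -8512 - 10715 = -19227)
(t - 31458)/(-36443 + (15*(-11 + 4))*36) = (-19227 - 31458)/(-36443 + (15*(-11 + 4))*36) = -50685/(-36443 + (15*(-7))*36) = -50685/(-36443 - 105*36) = -50685/(-36443 - 3780) = -50685/(-40223) = -50685*(-1/40223) = 50685/40223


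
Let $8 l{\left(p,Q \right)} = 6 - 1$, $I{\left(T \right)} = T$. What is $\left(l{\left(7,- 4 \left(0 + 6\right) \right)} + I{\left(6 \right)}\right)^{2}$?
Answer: $\frac{2809}{64} \approx 43.891$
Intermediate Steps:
$l{\left(p,Q \right)} = \frac{5}{8}$ ($l{\left(p,Q \right)} = \frac{6 - 1}{8} = \frac{1}{8} \cdot 5 = \frac{5}{8}$)
$\left(l{\left(7,- 4 \left(0 + 6\right) \right)} + I{\left(6 \right)}\right)^{2} = \left(\frac{5}{8} + 6\right)^{2} = \left(\frac{53}{8}\right)^{2} = \frac{2809}{64}$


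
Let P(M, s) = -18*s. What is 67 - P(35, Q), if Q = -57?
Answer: -959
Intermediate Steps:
67 - P(35, Q) = 67 - (-18)*(-57) = 67 - 1*1026 = 67 - 1026 = -959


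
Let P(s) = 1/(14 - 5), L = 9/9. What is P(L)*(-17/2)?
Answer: -17/18 ≈ -0.94444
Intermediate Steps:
L = 1 (L = 9*(⅑) = 1)
P(s) = ⅑ (P(s) = 1/9 = ⅑)
P(L)*(-17/2) = (-17/2)/9 = (-17*½)/9 = (⅑)*(-17/2) = -17/18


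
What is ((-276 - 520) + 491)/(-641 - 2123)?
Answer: 305/2764 ≈ 0.11035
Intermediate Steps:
((-276 - 520) + 491)/(-641 - 2123) = (-796 + 491)/(-2764) = -305*(-1/2764) = 305/2764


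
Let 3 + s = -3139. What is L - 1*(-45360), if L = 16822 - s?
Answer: 65324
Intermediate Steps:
s = -3142 (s = -3 - 3139 = -3142)
L = 19964 (L = 16822 - 1*(-3142) = 16822 + 3142 = 19964)
L - 1*(-45360) = 19964 - 1*(-45360) = 19964 + 45360 = 65324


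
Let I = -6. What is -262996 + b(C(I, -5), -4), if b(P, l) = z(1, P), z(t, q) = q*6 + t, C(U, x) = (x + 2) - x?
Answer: -262983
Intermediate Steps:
C(U, x) = 2 (C(U, x) = (2 + x) - x = 2)
z(t, q) = t + 6*q (z(t, q) = 6*q + t = t + 6*q)
b(P, l) = 1 + 6*P
-262996 + b(C(I, -5), -4) = -262996 + (1 + 6*2) = -262996 + (1 + 12) = -262996 + 13 = -262983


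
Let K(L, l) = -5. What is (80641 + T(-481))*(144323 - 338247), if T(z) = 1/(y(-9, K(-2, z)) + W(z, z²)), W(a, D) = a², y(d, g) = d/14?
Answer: -50652915417728716/3239045 ≈ -1.5638e+10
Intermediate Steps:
y(d, g) = d/14 (y(d, g) = d*(1/14) = d/14)
T(z) = 1/(-9/14 + z²) (T(z) = 1/((1/14)*(-9) + z²) = 1/(-9/14 + z²))
(80641 + T(-481))*(144323 - 338247) = (80641 + 14/(-9 + 14*(-481)²))*(144323 - 338247) = (80641 + 14/(-9 + 14*231361))*(-193924) = (80641 + 14/(-9 + 3239054))*(-193924) = (80641 + 14/3239045)*(-193924) = (261199827859/3239045)*(-193924) = -50652915417728716/3239045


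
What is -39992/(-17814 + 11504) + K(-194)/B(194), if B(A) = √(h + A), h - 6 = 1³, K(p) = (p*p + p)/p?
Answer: 19996/3155 - 193*√201/201 ≈ -7.2753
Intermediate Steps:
K(p) = (p + p²)/p (K(p) = (p² + p)/p = (p + p²)/p)
h = 7 (h = 6 + 1³ = 6 + 1 = 7)
B(A) = √(7 + A)
-39992/(-17814 + 11504) + K(-194)/B(194) = -39992/(-17814 + 11504) + (1 - 194)/(√(7 + 194)) = -39992/(-6310) - 193*√201/201 = -39992*(-1/6310) - 193*√201/201 = 19996/3155 - 193*√201/201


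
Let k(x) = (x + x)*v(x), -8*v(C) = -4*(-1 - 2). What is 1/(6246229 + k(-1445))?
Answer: 1/6250564 ≈ 1.5999e-7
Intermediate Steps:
v(C) = -3/2 (v(C) = -(-1)*(-1 - 2)/2 = -(-1)*(-3)/2 = -⅛*12 = -3/2)
k(x) = -3*x (k(x) = (x + x)*(-3/2) = (2*x)*(-3/2) = -3*x)
1/(6246229 + k(-1445)) = 1/(6246229 - 3*(-1445)) = 1/(6246229 + 4335) = 1/6250564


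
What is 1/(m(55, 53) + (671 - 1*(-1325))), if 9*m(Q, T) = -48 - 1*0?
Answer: 3/5972 ≈ 0.00050234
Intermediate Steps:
m(Q, T) = -16/3 (m(Q, T) = (-48 - 1*0)/9 = (-48 + 0)/9 = (⅑)*(-48) = -16/3)
1/(m(55, 53) + (671 - 1*(-1325))) = 1/(-16/3 + (671 - 1*(-1325))) = 1/(-16/3 + (671 + 1325)) = 1/(-16/3 + 1996) = 1/(5972/3) = 3/5972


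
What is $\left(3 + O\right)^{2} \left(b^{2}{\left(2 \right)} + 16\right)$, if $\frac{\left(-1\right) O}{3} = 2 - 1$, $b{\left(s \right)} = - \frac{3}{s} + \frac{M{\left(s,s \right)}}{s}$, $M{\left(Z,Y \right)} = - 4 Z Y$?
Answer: $0$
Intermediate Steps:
$M{\left(Z,Y \right)} = - 4 Y Z$
$b{\left(s \right)} = - 4 s - \frac{3}{s}$ ($b{\left(s \right)} = - \frac{3}{s} + \frac{\left(-4\right) s s}{s} = - \frac{3}{s} + \frac{\left(-4\right) s^{2}}{s} = - \frac{3}{s} - 4 s = - 4 s - \frac{3}{s}$)
$O = -3$ ($O = - 3 \left(2 - 1\right) = \left(-3\right) 1 = -3$)
$\left(3 + O\right)^{2} \left(b^{2}{\left(2 \right)} + 16\right) = \left(3 - 3\right)^{2} \left(\left(\left(-4\right) 2 - \frac{3}{2}\right)^{2} + 16\right) = 0^{2} \left(\left(-8 - \frac{3}{2}\right)^{2} + 16\right) = 0 \left(\left(-8 - \frac{3}{2}\right)^{2} + 16\right) = 0 \left(\left(- \frac{19}{2}\right)^{2} + 16\right) = 0 \left(\frac{361}{4} + 16\right) = 0 \cdot \frac{425}{4} = 0$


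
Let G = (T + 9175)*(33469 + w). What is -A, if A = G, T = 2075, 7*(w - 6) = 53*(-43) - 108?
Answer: -372757500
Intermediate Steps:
w = -335 (w = 6 + (53*(-43) - 108)/7 = 6 + (-2279 - 108)/7 = 6 + (⅐)*(-2387) = 6 - 341 = -335)
G = 372757500 (G = (2075 + 9175)*(33469 - 335) = 11250*33134 = 372757500)
A = 372757500
-A = -1*372757500 = -372757500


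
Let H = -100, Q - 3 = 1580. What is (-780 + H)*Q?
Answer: -1393040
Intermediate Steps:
Q = 1583 (Q = 3 + 1580 = 1583)
(-780 + H)*Q = (-780 - 100)*1583 = -880*1583 = -1393040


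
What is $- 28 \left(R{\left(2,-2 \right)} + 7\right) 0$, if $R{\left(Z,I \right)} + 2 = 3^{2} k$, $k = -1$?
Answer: $0$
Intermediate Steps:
$R{\left(Z,I \right)} = -11$ ($R{\left(Z,I \right)} = -2 + 3^{2} \left(-1\right) = -2 + 9 \left(-1\right) = -2 - 9 = -11$)
$- 28 \left(R{\left(2,-2 \right)} + 7\right) 0 = - 28 \left(-11 + 7\right) 0 = - 28 \left(\left(-4\right) 0\right) = \left(-28\right) 0 = 0$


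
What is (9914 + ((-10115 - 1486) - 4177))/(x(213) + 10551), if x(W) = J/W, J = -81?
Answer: -208172/374547 ≈ -0.55580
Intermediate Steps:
x(W) = -81/W
(9914 + ((-10115 - 1486) - 4177))/(x(213) + 10551) = (9914 + ((-10115 - 1486) - 4177))/(-81/213 + 10551) = (9914 + (-11601 - 4177))/(-81*1/213 + 10551) = (9914 - 15778)/(-27/71 + 10551) = -5864/749094/71 = -5864*71/749094 = -208172/374547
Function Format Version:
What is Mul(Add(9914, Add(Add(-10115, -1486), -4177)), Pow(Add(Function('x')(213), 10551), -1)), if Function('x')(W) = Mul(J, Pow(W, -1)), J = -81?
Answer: Rational(-208172, 374547) ≈ -0.55580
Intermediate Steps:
Function('x')(W) = Mul(-81, Pow(W, -1))
Mul(Add(9914, Add(Add(-10115, -1486), -4177)), Pow(Add(Function('x')(213), 10551), -1)) = Mul(Add(9914, Add(Add(-10115, -1486), -4177)), Pow(Add(Mul(-81, Pow(213, -1)), 10551), -1)) = Mul(Add(9914, Add(-11601, -4177)), Pow(Add(Mul(-81, Rational(1, 213)), 10551), -1)) = Mul(Add(9914, -15778), Pow(Add(Rational(-27, 71), 10551), -1)) = Mul(-5864, Pow(Rational(749094, 71), -1)) = Mul(-5864, Rational(71, 749094)) = Rational(-208172, 374547)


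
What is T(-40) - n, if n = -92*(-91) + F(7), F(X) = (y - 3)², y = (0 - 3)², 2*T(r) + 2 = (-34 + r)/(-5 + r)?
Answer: -378368/45 ≈ -8408.2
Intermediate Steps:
T(r) = -1 + (-34 + r)/(2*(-5 + r)) (T(r) = -1 + ((-34 + r)/(-5 + r))/2 = -1 + (-34 + r)/(2*(-5 + r)))
y = 9 (y = (-3)² = 9)
F(X) = 36 (F(X) = (9 - 3)² = 6² = 36)
n = 8408 (n = -92*(-91) + 36 = 8372 + 36 = 8408)
T(-40) - n = (-24 - 1*(-40))/(2*(-5 - 40)) - 1*8408 = (½)*(-24 + 40)/(-45) - 8408 = (½)*(-1/45)*16 - 8408 = -8/45 - 8408 = -378368/45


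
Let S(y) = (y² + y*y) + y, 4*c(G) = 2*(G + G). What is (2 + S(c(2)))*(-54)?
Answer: -648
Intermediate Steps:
c(G) = G (c(G) = (2*(G + G))/4 = (2*(2*G))/4 = (4*G)/4 = G)
S(y) = y + 2*y² (S(y) = (y² + y²) + y = 2*y² + y = y + 2*y²)
(2 + S(c(2)))*(-54) = (2 + 2*(1 + 2*2))*(-54) = (2 + 2*(1 + 4))*(-54) = (2 + 2*5)*(-54) = (2 + 10)*(-54) = 12*(-54) = -648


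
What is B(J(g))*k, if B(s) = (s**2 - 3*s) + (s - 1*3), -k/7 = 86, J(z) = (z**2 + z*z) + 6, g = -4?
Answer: -821730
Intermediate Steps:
J(z) = 6 + 2*z**2 (J(z) = (z**2 + z**2) + 6 = 2*z**2 + 6 = 6 + 2*z**2)
k = -602 (k = -7*86 = -602)
B(s) = -3 + s**2 - 2*s (B(s) = (s**2 - 3*s) + (s - 3) = (s**2 - 3*s) + (-3 + s) = -3 + s**2 - 2*s)
B(J(g))*k = (-3 + (6 + 2*(-4)**2)**2 - 2*(6 + 2*(-4)**2))*(-602) = (-3 + (6 + 2*16)**2 - 2*(6 + 2*16))*(-602) = (-3 + (6 + 32)**2 - 2*(6 + 32))*(-602) = (-3 + 38**2 - 2*38)*(-602) = (-3 + 1444 - 76)*(-602) = 1365*(-602) = -821730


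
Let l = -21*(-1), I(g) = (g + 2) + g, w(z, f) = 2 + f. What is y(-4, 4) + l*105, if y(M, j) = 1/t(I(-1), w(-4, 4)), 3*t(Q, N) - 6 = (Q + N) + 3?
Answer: 11026/5 ≈ 2205.2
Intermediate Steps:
I(g) = 2 + 2*g (I(g) = (2 + g) + g = 2 + 2*g)
t(Q, N) = 3 + N/3 + Q/3 (t(Q, N) = 2 + ((Q + N) + 3)/3 = 2 + ((N + Q) + 3)/3 = 2 + (3 + N + Q)/3 = 2 + (1 + N/3 + Q/3) = 3 + N/3 + Q/3)
l = 21
y(M, j) = ⅕ (y(M, j) = 1/(3 + (2 + 4)/3 + (2 + 2*(-1))/3) = 1/(3 + (⅓)*6 + (2 - 2)/3) = 1/(3 + 2 + (⅓)*0) = 1/(3 + 2 + 0) = 1/5 = ⅕)
y(-4, 4) + l*105 = ⅕ + 21*105 = ⅕ + 2205 = 11026/5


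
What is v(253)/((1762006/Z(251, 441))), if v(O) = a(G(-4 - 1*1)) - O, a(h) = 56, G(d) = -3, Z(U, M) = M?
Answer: -86877/1762006 ≈ -0.049306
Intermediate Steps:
v(O) = 56 - O
v(253)/((1762006/Z(251, 441))) = (56 - 1*253)/((1762006/441)) = (56 - 253)/((1762006*(1/441))) = -197/1762006/441 = -197*441/1762006 = -86877/1762006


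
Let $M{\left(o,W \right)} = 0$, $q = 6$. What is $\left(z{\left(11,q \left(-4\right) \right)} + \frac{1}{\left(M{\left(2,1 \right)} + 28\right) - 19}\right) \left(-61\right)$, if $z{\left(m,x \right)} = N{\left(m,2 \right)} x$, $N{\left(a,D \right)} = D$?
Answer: $\frac{26291}{9} \approx 2921.2$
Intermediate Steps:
$z{\left(m,x \right)} = 2 x$
$\left(z{\left(11,q \left(-4\right) \right)} + \frac{1}{\left(M{\left(2,1 \right)} + 28\right) - 19}\right) \left(-61\right) = \left(2 \cdot 6 \left(-4\right) + \frac{1}{\left(0 + 28\right) - 19}\right) \left(-61\right) = \left(2 \left(-24\right) + \frac{1}{28 - 19}\right) \left(-61\right) = \left(-48 + \frac{1}{9}\right) \left(-61\right) = \left(- \frac{431}{9}\right) \left(-61\right) = \frac{26291}{9}$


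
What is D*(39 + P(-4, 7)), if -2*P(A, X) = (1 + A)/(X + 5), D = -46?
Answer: -7199/4 ≈ -1799.8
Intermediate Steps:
P(A, X) = -(1 + A)/(2*(5 + X)) (P(A, X) = -(1 + A)/(2*(X + 5)) = -(1 + A)/(2*(5 + X)))
D*(39 + P(-4, 7)) = -46*(39 + (-1 - 1*(-4))/(2*(5 + 7))) = -46*(39 + (½)*(-1 + 4)/12) = -46*(39 + (½)*(1/12)*3) = -46*(39 + ⅛) = -46*313/8 = -7199/4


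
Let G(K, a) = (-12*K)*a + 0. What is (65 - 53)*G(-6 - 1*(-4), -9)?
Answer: -2592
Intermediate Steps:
G(K, a) = -12*K*a (G(K, a) = -12*K*a + 0 = -12*K*a)
(65 - 53)*G(-6 - 1*(-4), -9) = (65 - 53)*(-12*(-6 - 1*(-4))*(-9)) = 12*(-12*(-6 + 4)*(-9)) = 12*(-12*(-2)*(-9)) = 12*(-216) = -2592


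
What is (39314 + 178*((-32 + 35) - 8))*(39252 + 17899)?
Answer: 2195970024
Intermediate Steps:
(39314 + 178*((-32 + 35) - 8))*(39252 + 17899) = (39314 + 178*(3 - 8))*57151 = (39314 + 178*(-5))*57151 = (39314 - 890)*57151 = 38424*57151 = 2195970024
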